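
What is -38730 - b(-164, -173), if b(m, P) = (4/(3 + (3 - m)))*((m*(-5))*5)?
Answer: -660050/17 ≈ -38827.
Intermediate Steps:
b(m, P) = -100*m/(6 - m) (b(m, P) = (4/(6 - m))*(-5*m*5) = (4/(6 - m))*(-25*m) = -100*m/(6 - m))
-38730 - b(-164, -173) = -38730 - 100*(-164)/(-6 - 164) = -38730 - 100*(-164)/(-170) = -38730 - 100*(-164)*(-1)/170 = -38730 - 1*1640/17 = -38730 - 1640/17 = -660050/17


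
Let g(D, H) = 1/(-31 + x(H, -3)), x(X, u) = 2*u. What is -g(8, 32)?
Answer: 1/37 ≈ 0.027027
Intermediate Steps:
g(D, H) = -1/37 (g(D, H) = 1/(-31 + 2*(-3)) = 1/(-31 - 6) = 1/(-37) = -1/37)
-g(8, 32) = -1*(-1/37) = 1/37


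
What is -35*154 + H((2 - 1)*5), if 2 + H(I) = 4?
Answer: -5388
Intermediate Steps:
H(I) = 2 (H(I) = -2 + 4 = 2)
-35*154 + H((2 - 1)*5) = -35*154 + 2 = -5390 + 2 = -5388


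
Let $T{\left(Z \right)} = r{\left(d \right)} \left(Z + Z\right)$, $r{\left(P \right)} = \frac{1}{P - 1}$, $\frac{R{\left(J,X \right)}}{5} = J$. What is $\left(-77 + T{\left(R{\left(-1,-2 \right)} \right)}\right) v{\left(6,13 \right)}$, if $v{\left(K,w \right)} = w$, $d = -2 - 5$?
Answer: $- \frac{3939}{4} \approx -984.75$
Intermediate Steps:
$R{\left(J,X \right)} = 5 J$
$d = -7$ ($d = -2 - 5 = -7$)
$r{\left(P \right)} = \frac{1}{-1 + P}$
$T{\left(Z \right)} = - \frac{Z}{4}$ ($T{\left(Z \right)} = \frac{Z + Z}{-1 - 7} = \frac{2 Z}{-8} = - \frac{2 Z}{8} = - \frac{Z}{4}$)
$\left(-77 + T{\left(R{\left(-1,-2 \right)} \right)}\right) v{\left(6,13 \right)} = \left(-77 - \frac{5 \left(-1\right)}{4}\right) 13 = \left(-77 - - \frac{5}{4}\right) 13 = \left(-77 + \frac{5}{4}\right) 13 = \left(- \frac{303}{4}\right) 13 = - \frac{3939}{4}$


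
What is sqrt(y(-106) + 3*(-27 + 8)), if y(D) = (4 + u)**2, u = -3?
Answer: 2*I*sqrt(14) ≈ 7.4833*I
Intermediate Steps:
y(D) = 1 (y(D) = (4 - 3)**2 = 1**2 = 1)
sqrt(y(-106) + 3*(-27 + 8)) = sqrt(1 + 3*(-27 + 8)) = sqrt(1 + 3*(-19)) = sqrt(1 - 57) = sqrt(-56) = 2*I*sqrt(14)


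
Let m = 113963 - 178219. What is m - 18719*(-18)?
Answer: 272686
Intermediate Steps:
m = -64256
m - 18719*(-18) = -64256 - 18719*(-18) = -64256 - 1*(-336942) = -64256 + 336942 = 272686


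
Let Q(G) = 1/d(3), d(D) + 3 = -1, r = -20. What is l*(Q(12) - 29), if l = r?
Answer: 585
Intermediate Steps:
l = -20
d(D) = -4 (d(D) = -3 - 1 = -4)
Q(G) = -¼ (Q(G) = 1/(-4) = -¼)
l*(Q(12) - 29) = -20*(-¼ - 29) = -20*(-117/4) = 585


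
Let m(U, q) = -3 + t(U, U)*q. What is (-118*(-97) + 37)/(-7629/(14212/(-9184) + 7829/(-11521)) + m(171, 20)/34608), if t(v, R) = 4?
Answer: 27190301918928/8111539884521 ≈ 3.3521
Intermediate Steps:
m(U, q) = -3 + 4*q
(-118*(-97) + 37)/(-7629/(14212/(-9184) + 7829/(-11521)) + m(171, 20)/34608) = (-118*(-97) + 37)/(-7629/(14212/(-9184) + 7829/(-11521)) + (-3 + 4*20)/34608) = (11446 + 37)/(-7629/(14212*(-1/9184) + 7829*(-1/11521)) + (-3 + 80)*(1/34608)) = 11483/(-7629/(-3553/2296 - 7829/11521) + 77*(1/34608)) = 11483/(-7629/(-1436817/645176) + 11/4944) = 11483/(-7629*(-645176/1436817) + 11/4944) = 11483/(1640682568/478939 + 11/4944) = 11483/(8111539884521/2367874416) = 11483*(2367874416/8111539884521) = 27190301918928/8111539884521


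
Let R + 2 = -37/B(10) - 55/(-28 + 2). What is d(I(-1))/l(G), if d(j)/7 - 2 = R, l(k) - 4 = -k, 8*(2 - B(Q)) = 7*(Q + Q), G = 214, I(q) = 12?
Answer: -3629/24180 ≈ -0.15008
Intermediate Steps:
B(Q) = 2 - 7*Q/4 (B(Q) = 2 - 7*(Q + Q)/8 = 2 - 7*2*Q/8 = 2 - 7*Q/4)
l(k) = 4 - k
R = 2017/806 (R = -2 + (-37/(2 - 7/4*10) - 55/(-28 + 2)) = -2 + (-37/(2 - 35/2) - 55/(-26)) = -2 + (-37/(-31/2) - 55*(-1/26)) = -2 + (-37*(-2/31) + 55/26) = -2 + (74/31 + 55/26) = -2 + 3629/806 = 2017/806 ≈ 2.5025)
d(j) = 25403/806 (d(j) = 14 + 7*(2017/806) = 14 + 14119/806 = 25403/806)
d(I(-1))/l(G) = 25403/(806*(4 - 1*214)) = 25403/(806*(4 - 214)) = (25403/806)/(-210) = (25403/806)*(-1/210) = -3629/24180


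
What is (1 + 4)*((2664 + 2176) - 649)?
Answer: 20955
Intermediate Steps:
(1 + 4)*((2664 + 2176) - 649) = 5*(4840 - 649) = 5*4191 = 20955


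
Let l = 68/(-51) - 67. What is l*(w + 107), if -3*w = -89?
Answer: -84050/9 ≈ -9338.9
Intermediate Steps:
w = 89/3 (w = -⅓*(-89) = 89/3 ≈ 29.667)
l = -205/3 (l = 68*(-1/51) - 67 = -4/3 - 67 = -205/3 ≈ -68.333)
l*(w + 107) = -205*(89/3 + 107)/3 = -205/3*410/3 = -84050/9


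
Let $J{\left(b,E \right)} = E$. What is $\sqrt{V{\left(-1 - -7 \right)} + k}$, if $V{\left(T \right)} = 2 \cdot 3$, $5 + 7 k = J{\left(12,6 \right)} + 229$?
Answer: $\frac{4 \sqrt{119}}{7} \approx 6.2336$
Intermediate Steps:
$k = \frac{230}{7}$ ($k = - \frac{5}{7} + \frac{6 + 229}{7} = - \frac{5}{7} + \frac{1}{7} \cdot 235 = - \frac{5}{7} + \frac{235}{7} = \frac{230}{7} \approx 32.857$)
$V{\left(T \right)} = 6$
$\sqrt{V{\left(-1 - -7 \right)} + k} = \sqrt{6 + \frac{230}{7}} = \sqrt{\frac{272}{7}} = \frac{4 \sqrt{119}}{7}$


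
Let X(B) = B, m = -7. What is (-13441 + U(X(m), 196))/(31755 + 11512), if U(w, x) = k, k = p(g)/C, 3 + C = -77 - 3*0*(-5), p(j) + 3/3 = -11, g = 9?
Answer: -268817/865340 ≈ -0.31065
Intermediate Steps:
p(j) = -12 (p(j) = -1 - 11 = -12)
C = -80 (C = -3 + (-77 - 3*0*(-5)) = -3 + (-77 + 0*(-5)) = -3 + (-77 + 0) = -3 - 77 = -80)
k = 3/20 (k = -12/(-80) = -12*(-1/80) = 3/20 ≈ 0.15000)
U(w, x) = 3/20
(-13441 + U(X(m), 196))/(31755 + 11512) = (-13441 + 3/20)/(31755 + 11512) = -268817/20/43267 = -268817/20*1/43267 = -268817/865340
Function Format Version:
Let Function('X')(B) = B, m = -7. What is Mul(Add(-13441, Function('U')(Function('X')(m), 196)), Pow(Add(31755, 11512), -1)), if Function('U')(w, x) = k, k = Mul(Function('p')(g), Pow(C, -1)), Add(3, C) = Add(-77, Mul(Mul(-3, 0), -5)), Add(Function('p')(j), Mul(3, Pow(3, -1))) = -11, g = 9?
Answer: Rational(-268817, 865340) ≈ -0.31065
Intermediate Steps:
Function('p')(j) = -12 (Function('p')(j) = Add(-1, -11) = -12)
C = -80 (C = Add(-3, Add(-77, Mul(Mul(-3, 0), -5))) = Add(-3, Add(-77, Mul(0, -5))) = Add(-3, Add(-77, 0)) = Add(-3, -77) = -80)
k = Rational(3, 20) (k = Mul(-12, Pow(-80, -1)) = Mul(-12, Rational(-1, 80)) = Rational(3, 20) ≈ 0.15000)
Function('U')(w, x) = Rational(3, 20)
Mul(Add(-13441, Function('U')(Function('X')(m), 196)), Pow(Add(31755, 11512), -1)) = Mul(Add(-13441, Rational(3, 20)), Pow(Add(31755, 11512), -1)) = Mul(Rational(-268817, 20), Pow(43267, -1)) = Mul(Rational(-268817, 20), Rational(1, 43267)) = Rational(-268817, 865340)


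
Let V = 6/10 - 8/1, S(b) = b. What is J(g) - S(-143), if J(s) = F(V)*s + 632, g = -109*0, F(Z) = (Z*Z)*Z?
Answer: 775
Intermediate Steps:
V = -37/5 (V = 6*(1/10) - 8*1 = 3/5 - 8 = -37/5 ≈ -7.4000)
F(Z) = Z**3 (F(Z) = Z**2*Z = Z**3)
g = 0
J(s) = 632 - 50653*s/125 (J(s) = (-37/5)**3*s + 632 = -50653*s/125 + 632 = 632 - 50653*s/125)
J(g) - S(-143) = (632 - 50653/125*0) - 1*(-143) = (632 + 0) + 143 = 632 + 143 = 775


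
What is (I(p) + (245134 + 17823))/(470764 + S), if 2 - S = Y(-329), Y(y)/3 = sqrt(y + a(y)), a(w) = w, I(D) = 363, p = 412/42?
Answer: 712425880/1273681797 + 4540*I*sqrt(658)/1273681797 ≈ 0.55934 + 9.1434e-5*I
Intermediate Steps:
p = 206/21 (p = 412*(1/42) = 206/21 ≈ 9.8095)
Y(y) = 3*sqrt(2)*sqrt(y) (Y(y) = 3*sqrt(y + y) = 3*sqrt(2*y) = 3*(sqrt(2)*sqrt(y)) = 3*sqrt(2)*sqrt(y))
S = 2 - 3*I*sqrt(658) (S = 2 - 3*sqrt(2)*sqrt(-329) = 2 - 3*sqrt(2)*I*sqrt(329) = 2 - 3*I*sqrt(658) ≈ 2.0 - 76.955*I)
(I(p) + (245134 + 17823))/(470764 + S) = (363 + (245134 + 17823))/(470764 + (2 - 3*I*sqrt(658))) = (363 + 262957)/(470766 - 3*I*sqrt(658)) = 263320/(470766 - 3*I*sqrt(658))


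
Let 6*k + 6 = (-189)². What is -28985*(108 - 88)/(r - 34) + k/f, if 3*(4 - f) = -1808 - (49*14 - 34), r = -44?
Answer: 478137095/64272 ≈ 7439.3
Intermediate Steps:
k = 11905/2 (k = -1 + (⅙)*(-189)² = -1 + (⅙)*35721 = -1 + 11907/2 = 11905/2 ≈ 5952.5)
f = 824 (f = 4 - (-1808 - (49*14 - 34))/3 = 4 - (-1808 - (686 - 34))/3 = 4 - (-1808 - 1*652)/3 = 4 - (-1808 - 652)/3 = 4 - ⅓*(-2460) = 4 + 820 = 824)
-28985*(108 - 88)/(r - 34) + k/f = -28985*(108 - 88)/(-44 - 34) + (11905/2)/824 = -28985/(-78/20) + (11905/2)*(1/824) = -28985/((1/20)*(-78)) + 11905/1648 = -28985/(-39/10) + 11905/1648 = -28985*(-10/39) + 11905/1648 = 289850/39 + 11905/1648 = 478137095/64272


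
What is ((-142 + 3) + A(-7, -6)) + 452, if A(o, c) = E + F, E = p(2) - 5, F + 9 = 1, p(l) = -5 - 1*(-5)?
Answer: 300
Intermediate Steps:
p(l) = 0 (p(l) = -5 + 5 = 0)
F = -8 (F = -9 + 1 = -8)
E = -5 (E = 0 - 5 = -5)
A(o, c) = -13 (A(o, c) = -5 - 8 = -13)
((-142 + 3) + A(-7, -6)) + 452 = ((-142 + 3) - 13) + 452 = (-139 - 13) + 452 = -152 + 452 = 300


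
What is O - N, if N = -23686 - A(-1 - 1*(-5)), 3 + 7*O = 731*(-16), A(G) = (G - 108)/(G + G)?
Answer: 154012/7 ≈ 22002.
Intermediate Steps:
A(G) = (-108 + G)/(2*G) (A(G) = (-108 + G)/((2*G)) = (-108 + G)*(1/(2*G)) = (-108 + G)/(2*G))
O = -11699/7 (O = -3/7 + (731*(-16))/7 = -3/7 + (⅐)*(-11696) = -3/7 - 11696/7 = -11699/7 ≈ -1671.3)
N = -23673 (N = -23686 - (-108 + (-1 - 1*(-5)))/(2*(-1 - 1*(-5))) = -23686 - (-108 + (-1 + 5))/(2*(-1 + 5)) = -23686 - (-108 + 4)/(2*4) = -23686 - (-104)/(2*4) = -23686 - 1*(-13) = -23686 + 13 = -23673)
O - N = -11699/7 - 1*(-23673) = -11699/7 + 23673 = 154012/7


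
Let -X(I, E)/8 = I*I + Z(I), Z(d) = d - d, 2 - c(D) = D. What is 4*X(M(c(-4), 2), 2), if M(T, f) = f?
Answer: -128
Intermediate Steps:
c(D) = 2 - D
Z(d) = 0
X(I, E) = -8*I² (X(I, E) = -8*(I*I + 0) = -8*(I² + 0) = -8*I²)
4*X(M(c(-4), 2), 2) = 4*(-8*2²) = 4*(-8*4) = 4*(-32) = -128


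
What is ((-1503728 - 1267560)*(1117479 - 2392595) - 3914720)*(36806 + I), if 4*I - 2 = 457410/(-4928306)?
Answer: 320496132313121205480656/2464153 ≈ 1.3006e+17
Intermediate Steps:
I = 4699601/9856612 (I = 1/2 + (457410/(-4928306))/4 = 1/2 + (457410*(-1/4928306))/4 = 1/2 + (1/4)*(-228705/2464153) = 1/2 - 228705/9856612 = 4699601/9856612 ≈ 0.47680)
((-1503728 - 1267560)*(1117479 - 2392595) - 3914720)*(36806 + I) = ((-1503728 - 1267560)*(1117479 - 2392595) - 3914720)*(36806 + 4699601/9856612) = (-2771288*(-1275116) - 3914720)*(362787160873/9856612) = (3533713669408 - 3914720)*(362787160873/9856612) = 3533709754688*(362787160873/9856612) = 320496132313121205480656/2464153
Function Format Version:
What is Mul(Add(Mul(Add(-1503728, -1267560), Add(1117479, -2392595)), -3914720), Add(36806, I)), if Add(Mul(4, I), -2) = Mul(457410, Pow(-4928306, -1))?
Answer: Rational(320496132313121205480656, 2464153) ≈ 1.3006e+17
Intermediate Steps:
I = Rational(4699601, 9856612) (I = Add(Rational(1, 2), Mul(Rational(1, 4), Mul(457410, Pow(-4928306, -1)))) = Add(Rational(1, 2), Mul(Rational(1, 4), Mul(457410, Rational(-1, 4928306)))) = Add(Rational(1, 2), Mul(Rational(1, 4), Rational(-228705, 2464153))) = Add(Rational(1, 2), Rational(-228705, 9856612)) = Rational(4699601, 9856612) ≈ 0.47680)
Mul(Add(Mul(Add(-1503728, -1267560), Add(1117479, -2392595)), -3914720), Add(36806, I)) = Mul(Add(Mul(Add(-1503728, -1267560), Add(1117479, -2392595)), -3914720), Add(36806, Rational(4699601, 9856612))) = Mul(Add(Mul(-2771288, -1275116), -3914720), Rational(362787160873, 9856612)) = Mul(Add(3533713669408, -3914720), Rational(362787160873, 9856612)) = Mul(3533709754688, Rational(362787160873, 9856612)) = Rational(320496132313121205480656, 2464153)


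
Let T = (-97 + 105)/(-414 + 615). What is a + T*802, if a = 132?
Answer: 32948/201 ≈ 163.92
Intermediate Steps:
T = 8/201 ≈ 0.039801
a + T*802 = 132 + (8/201)*802 = 132 + 6416/201 = 32948/201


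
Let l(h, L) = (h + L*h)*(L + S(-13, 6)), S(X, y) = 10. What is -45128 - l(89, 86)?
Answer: -788456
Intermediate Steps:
l(h, L) = (10 + L)*(h + L*h) (l(h, L) = (h + L*h)*(L + 10) = (h + L*h)*(10 + L) = (10 + L)*(h + L*h))
-45128 - l(89, 86) = -45128 - 89*(10 + 86² + 11*86) = -45128 - 89*(10 + 7396 + 946) = -45128 - 89*8352 = -45128 - 1*743328 = -45128 - 743328 = -788456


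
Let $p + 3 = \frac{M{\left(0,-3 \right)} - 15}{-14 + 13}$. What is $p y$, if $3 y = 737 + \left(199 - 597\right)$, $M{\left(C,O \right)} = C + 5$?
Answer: $791$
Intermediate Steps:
$M{\left(C,O \right)} = 5 + C$
$y = 113$ ($y = \frac{737 + \left(199 - 597\right)}{3} = \frac{737 - 398}{3} = \frac{1}{3} \cdot 339 = 113$)
$p = 7$ ($p = -3 + \frac{\left(5 + 0\right) - 15}{-14 + 13} = -3 + \frac{5 - 15}{-1} = -3 - -10 = -3 + 10 = 7$)
$p y = 7 \cdot 113 = 791$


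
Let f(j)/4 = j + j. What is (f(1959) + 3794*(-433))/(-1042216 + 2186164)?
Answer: -813565/571974 ≈ -1.4224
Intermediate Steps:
f(j) = 8*j (f(j) = 4*(j + j) = 4*(2*j) = 8*j)
(f(1959) + 3794*(-433))/(-1042216 + 2186164) = (8*1959 + 3794*(-433))/(-1042216 + 2186164) = (15672 - 1642802)/1143948 = -1627130*1/1143948 = -813565/571974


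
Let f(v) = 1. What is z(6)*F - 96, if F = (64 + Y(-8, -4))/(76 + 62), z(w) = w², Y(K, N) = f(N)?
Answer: -1818/23 ≈ -79.043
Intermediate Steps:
Y(K, N) = 1
F = 65/138 (F = (64 + 1)/(76 + 62) = 65/138 ≈ 0.47101)
z(6)*F - 96 = 6²*(65/138) - 96 = 36*(65/138) - 96 = 390/23 - 96 = -1818/23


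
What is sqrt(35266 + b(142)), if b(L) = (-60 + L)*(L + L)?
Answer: 3*sqrt(6506) ≈ 241.98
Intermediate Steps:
b(L) = 2*L*(-60 + L) (b(L) = (-60 + L)*(2*L) = 2*L*(-60 + L))
sqrt(35266 + b(142)) = sqrt(35266 + 2*142*(-60 + 142)) = sqrt(35266 + 2*142*82) = sqrt(35266 + 23288) = sqrt(58554) = 3*sqrt(6506)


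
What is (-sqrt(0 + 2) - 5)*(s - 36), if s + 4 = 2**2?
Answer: 180 + 36*sqrt(2) ≈ 230.91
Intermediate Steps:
s = 0 (s = -4 + 2**2 = -4 + 4 = 0)
(-sqrt(0 + 2) - 5)*(s - 36) = (-sqrt(0 + 2) - 5)*(0 - 36) = (-sqrt(2) - 5)*(-36) = (-5 - sqrt(2))*(-36) = 180 + 36*sqrt(2)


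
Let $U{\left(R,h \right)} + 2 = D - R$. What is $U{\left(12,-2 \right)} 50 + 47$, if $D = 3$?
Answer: $-503$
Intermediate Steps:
$U{\left(R,h \right)} = 1 - R$ ($U{\left(R,h \right)} = -2 - \left(-3 + R\right) = 1 - R$)
$U{\left(12,-2 \right)} 50 + 47 = \left(1 - 12\right) 50 + 47 = \left(-11\right) 50 + 47 = -550 + 47 = -503$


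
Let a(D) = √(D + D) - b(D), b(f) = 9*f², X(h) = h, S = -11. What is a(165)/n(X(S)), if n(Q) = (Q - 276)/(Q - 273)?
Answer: -69587100/287 + 284*√330/287 ≈ -2.4245e+5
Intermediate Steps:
a(D) = -9*D² + √2*√D (a(D) = √(D + D) - 9*D² = √(2*D) - 9*D² = √2*√D - 9*D² = -9*D² + √2*√D)
n(Q) = (-276 + Q)/(-273 + Q)
a(165)/n(X(S)) = (-9*165² + √2*√165)/(((-276 - 11)/(-273 - 11))) = (-9*27225 + √330)/((-287/(-284))) = (-245025 + √330)/((-1/284*(-287))) = (-245025 + √330)/(287/284) = (-245025 + √330)*(284/287) = -69587100/287 + 284*√330/287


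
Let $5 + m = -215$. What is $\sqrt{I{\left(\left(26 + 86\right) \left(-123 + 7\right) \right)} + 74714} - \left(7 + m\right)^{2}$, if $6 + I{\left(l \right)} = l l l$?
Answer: $-45369 + 6 i \sqrt{60915178355} \approx -45369.0 + 1.4809 \cdot 10^{6} i$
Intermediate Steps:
$m = -220$ ($m = -5 - 215 = -220$)
$I{\left(l \right)} = -6 + l^{3}$ ($I{\left(l \right)} = -6 + l l l = -6 + l^{2} l = -6 + l^{3}$)
$\sqrt{I{\left(\left(26 + 86\right) \left(-123 + 7\right) \right)} + 74714} - \left(7 + m\right)^{2} = \sqrt{\left(-6 + \left(\left(26 + 86\right) \left(-123 + 7\right)\right)^{3}\right) + 74714} - \left(7 - 220\right)^{2} = \sqrt{\left(-6 + \left(112 \left(-116\right)\right)^{3}\right) + 74714} - \left(-213\right)^{2} = \sqrt{\left(-6 + \left(-12992\right)^{3}\right) + 74714} - 45369 = \sqrt{\left(-6 - 2192946495488\right) + 74714} - 45369 = \sqrt{-2192946495494 + 74714} - 45369 = \sqrt{-2192946420780} - 45369 = 6 i \sqrt{60915178355} - 45369 = -45369 + 6 i \sqrt{60915178355}$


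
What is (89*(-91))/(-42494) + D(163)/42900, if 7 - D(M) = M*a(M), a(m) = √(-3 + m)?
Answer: 173872279/911496300 - 163*√10/10725 ≈ 0.14269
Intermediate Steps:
D(M) = 7 - M*√(-3 + M)
(89*(-91))/(-42494) + D(163)/42900 = (89*(-91))/(-42494) + (7 - 1*163*√(-3 + 163))/42900 = -8099*(-1/42494) + (7 - 1*163*√160)*(1/42900) = 8099/42494 + (7 - 1*163*4*√10)*(1/42900) = 8099/42494 + (7 - 652*√10)*(1/42900) = 8099/42494 + (7/42900 - 163*√10/10725) = 173872279/911496300 - 163*√10/10725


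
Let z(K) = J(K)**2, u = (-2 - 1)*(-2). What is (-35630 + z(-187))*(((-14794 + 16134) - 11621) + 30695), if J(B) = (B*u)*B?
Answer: 898662637211924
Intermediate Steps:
u = 6 (u = -3*(-2) = 6)
J(B) = 6*B**2 (J(B) = (B*6)*B = (6*B)*B = 6*B**2)
z(K) = 36*K**4 (z(K) = (6*K**2)**2 = 36*K**4)
(-35630 + z(-187))*(((-14794 + 16134) - 11621) + 30695) = (-35630 + 36*(-187)**4)*(((-14794 + 16134) - 11621) + 30695) = (-35630 + 36*1222830961)*((1340 - 11621) + 30695) = (-35630 + 44021914596)*(-10281 + 30695) = 44021878966*20414 = 898662637211924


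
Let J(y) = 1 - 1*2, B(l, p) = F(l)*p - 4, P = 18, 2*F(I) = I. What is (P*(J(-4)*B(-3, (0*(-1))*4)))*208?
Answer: 14976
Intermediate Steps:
F(I) = I/2
B(l, p) = -4 + l*p/2 (B(l, p) = (l/2)*p - 4 = l*p/2 - 4 = -4 + l*p/2)
J(y) = -1 (J(y) = 1 - 2 = -1)
(P*(J(-4)*B(-3, (0*(-1))*4)))*208 = (18*(-(-4 + (½)*(-3)*((0*(-1))*4))))*208 = (18*(-(-4 + (½)*(-3)*(0*4))))*208 = (18*(-(-4 + (½)*(-3)*0)))*208 = (18*(-(-4 + 0)))*208 = (18*(-1*(-4)))*208 = (18*4)*208 = 72*208 = 14976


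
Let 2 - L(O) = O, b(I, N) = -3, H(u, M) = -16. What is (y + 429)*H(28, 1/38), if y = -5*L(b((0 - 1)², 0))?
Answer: -6464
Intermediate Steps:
L(O) = 2 - O
y = -25 (y = -5*(2 - 1*(-3)) = -5*(2 + 3) = -5*5 = -25)
(y + 429)*H(28, 1/38) = (-25 + 429)*(-16) = 404*(-16) = -6464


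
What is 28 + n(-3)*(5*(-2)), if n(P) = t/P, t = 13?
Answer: 214/3 ≈ 71.333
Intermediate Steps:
n(P) = 13/P
28 + n(-3)*(5*(-2)) = 28 + (13/(-3))*(5*(-2)) = 28 + (13*(-⅓))*(-10) = 28 - 13/3*(-10) = 28 + 130/3 = 214/3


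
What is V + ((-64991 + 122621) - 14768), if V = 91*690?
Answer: 105652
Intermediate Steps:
V = 62790
V + ((-64991 + 122621) - 14768) = 62790 + ((-64991 + 122621) - 14768) = 62790 + (57630 - 14768) = 62790 + 42862 = 105652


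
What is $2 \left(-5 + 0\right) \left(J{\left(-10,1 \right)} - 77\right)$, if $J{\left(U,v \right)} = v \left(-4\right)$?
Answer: $810$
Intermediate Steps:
$J{\left(U,v \right)} = - 4 v$
$2 \left(-5 + 0\right) \left(J{\left(-10,1 \right)} - 77\right) = 2 \left(-5 + 0\right) \left(\left(-4\right) 1 - 77\right) = 2 \left(-5\right) \left(-4 - 77\right) = \left(-10\right) \left(-81\right) = 810$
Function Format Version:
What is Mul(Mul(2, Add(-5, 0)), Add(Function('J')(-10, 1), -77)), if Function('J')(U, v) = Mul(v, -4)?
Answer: 810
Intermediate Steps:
Function('J')(U, v) = Mul(-4, v)
Mul(Mul(2, Add(-5, 0)), Add(Function('J')(-10, 1), -77)) = Mul(Mul(2, Add(-5, 0)), Add(Mul(-4, 1), -77)) = Mul(Mul(2, -5), Add(-4, -77)) = Mul(-10, -81) = 810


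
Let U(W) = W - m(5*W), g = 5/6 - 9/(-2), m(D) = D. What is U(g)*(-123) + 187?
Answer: 2811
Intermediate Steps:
g = 16/3 (g = 5*(⅙) - 9*(-½) = ⅚ + 9/2 = 16/3 ≈ 5.3333)
U(W) = -4*W (U(W) = W - 5*W = -4*W)
U(g)*(-123) + 187 = -4*16/3*(-123) + 187 = -64/3*(-123) + 187 = 2624 + 187 = 2811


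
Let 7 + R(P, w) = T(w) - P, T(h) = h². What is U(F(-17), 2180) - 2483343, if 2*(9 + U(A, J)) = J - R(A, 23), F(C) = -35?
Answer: -4965081/2 ≈ -2.4825e+6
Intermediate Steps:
R(P, w) = -7 + w² - P (R(P, w) = -7 + (w² - P) = -7 + w² - P)
U(A, J) = -270 + A/2 + J/2 (U(A, J) = -9 + (J - (-7 + 23² - A))/2 = -9 + (J - (-7 + 529 - A))/2 = -9 + (J - (522 - A))/2 = -9 + (J + (-522 + A))/2 = -9 + (-522 + A + J)/2 = -9 + (-261 + A/2 + J/2) = -270 + A/2 + J/2)
U(F(-17), 2180) - 2483343 = (-270 + (½)*(-35) + (½)*2180) - 2483343 = (-270 - 35/2 + 1090) - 2483343 = 1605/2 - 2483343 = -4965081/2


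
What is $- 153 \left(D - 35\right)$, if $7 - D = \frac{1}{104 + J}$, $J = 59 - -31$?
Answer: $\frac{831249}{194} \approx 4284.8$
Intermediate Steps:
$J = 90$ ($J = 59 + 31 = 90$)
$D = \frac{1357}{194}$ ($D = 7 - \frac{1}{104 + 90} = 7 - \frac{1}{194} = \frac{1357}{194} \approx 6.9948$)
$- 153 \left(D - 35\right) = - 153 \left(\frac{1357}{194} - 35\right) = \left(-153\right) \left(- \frac{5433}{194}\right) = \frac{831249}{194}$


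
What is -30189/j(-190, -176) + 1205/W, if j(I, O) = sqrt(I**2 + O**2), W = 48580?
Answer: 241/9716 - 30189*sqrt(16769)/33538 ≈ -116.54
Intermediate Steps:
-30189/j(-190, -176) + 1205/W = -30189/sqrt((-190)**2 + (-176)**2) + 1205/48580 = -30189/sqrt(36100 + 30976) + 1205*(1/48580) = -30189*sqrt(16769)/33538 + 241/9716 = 241/9716 - 30189*sqrt(16769)/33538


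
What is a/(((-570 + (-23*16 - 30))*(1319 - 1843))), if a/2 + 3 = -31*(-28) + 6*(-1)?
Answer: 859/253616 ≈ 0.0033870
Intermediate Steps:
a = 1718 (a = -6 + 2*(-31*(-28) + 6*(-1)) = -6 + 2*(868 - 6) = -6 + 2*862 = -6 + 1724 = 1718)
a/(((-570 + (-23*16 - 30))*(1319 - 1843))) = 1718/(((-570 + (-23*16 - 30))*(1319 - 1843))) = 1718/(((-570 + (-368 - 30))*(-524))) = 1718/(((-570 - 398)*(-524))) = 1718/((-968*(-524))) = 1718/507232 = 1718*(1/507232) = 859/253616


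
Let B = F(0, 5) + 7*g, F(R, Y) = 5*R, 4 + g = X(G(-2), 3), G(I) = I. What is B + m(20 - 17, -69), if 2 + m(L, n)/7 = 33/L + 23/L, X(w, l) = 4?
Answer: 350/3 ≈ 116.67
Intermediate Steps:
g = 0 (g = -4 + 4 = 0)
m(L, n) = -14 + 392/L (m(L, n) = -14 + 7*(33/L + 23/L) = -14 + 7*(56/L) = -14 + 392/L)
B = 0 (B = 5*0 + 7*0 = 0 + 0 = 0)
B + m(20 - 17, -69) = 0 + (-14 + 392/(20 - 17)) = 0 + (-14 + 392/3) = 0 + 350/3 = 350/3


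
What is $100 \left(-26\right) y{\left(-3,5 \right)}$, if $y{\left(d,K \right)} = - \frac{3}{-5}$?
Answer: $-1560$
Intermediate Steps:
$y{\left(d,K \right)} = \frac{3}{5}$ ($y{\left(d,K \right)} = \left(-3\right) \left(- \frac{1}{5}\right) = \frac{3}{5}$)
$100 \left(-26\right) y{\left(-3,5 \right)} = 100 \left(-26\right) \frac{3}{5} = \left(-2600\right) \frac{3}{5} = -1560$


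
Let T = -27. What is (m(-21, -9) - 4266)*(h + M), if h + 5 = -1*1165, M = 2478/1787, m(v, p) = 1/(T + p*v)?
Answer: 240535604732/48249 ≈ 4.9853e+6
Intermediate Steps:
m(v, p) = 1/(-27 + p*v)
M = 2478/1787 (M = 2478*(1/1787) = 2478/1787 ≈ 1.3867)
h = -1170 (h = -5 - 1*1165 = -5 - 1165 = -1170)
(m(-21, -9) - 4266)*(h + M) = (1/(-27 - 9*(-21)) - 4266)*(-1170 + 2478/1787) = (1/(-27 + 189) - 4266)*(-2088312/1787) = (1/162 - 4266)*(-2088312/1787) = -691091/162*(-2088312/1787) = 240535604732/48249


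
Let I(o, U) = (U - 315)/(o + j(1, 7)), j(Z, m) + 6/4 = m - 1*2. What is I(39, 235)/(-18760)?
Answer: 4/39865 ≈ 0.00010034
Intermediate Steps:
j(Z, m) = -7/2 + m (j(Z, m) = -3/2 + (m - 1*2) = -3/2 + (m - 2) = -3/2 + (-2 + m) = -7/2 + m)
I(o, U) = (-315 + U)/(7/2 + o) (I(o, U) = (U - 315)/(o + (-7/2 + 7)) = (-315 + U)/(o + 7/2) = (-315 + U)/(7/2 + o))
I(39, 235)/(-18760) = (2*(-315 + 235)/(7 + 2*39))/(-18760) = (2*(-80)/(7 + 78))*(-1/18760) = (2*(-80)/85)*(-1/18760) = (2*(1/85)*(-80))*(-1/18760) = -32/17*(-1/18760) = 4/39865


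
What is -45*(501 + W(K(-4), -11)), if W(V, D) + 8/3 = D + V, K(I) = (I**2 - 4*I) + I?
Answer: -23190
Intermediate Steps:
K(I) = I**2 - 3*I
W(V, D) = -8/3 + D + V (W(V, D) = -8/3 + (D + V) = -8/3 + D + V)
-45*(501 + W(K(-4), -11)) = -45*(501 + (-8/3 - 11 - 4*(-3 - 4))) = -45*(501 + (-8/3 - 11 - 4*(-7))) = -45*(501 + (-8/3 - 11 + 28)) = -45*(501 + 43/3) = -45*1546/3 = -23190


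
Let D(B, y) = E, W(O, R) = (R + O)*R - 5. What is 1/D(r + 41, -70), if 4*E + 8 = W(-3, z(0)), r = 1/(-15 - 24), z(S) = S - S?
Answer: -4/13 ≈ -0.30769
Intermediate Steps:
z(S) = 0
r = -1/39 (r = 1/(-39) = -1/39 ≈ -0.025641)
W(O, R) = -5 + R*(O + R) (W(O, R) = (O + R)*R - 5 = R*(O + R) - 5 = -5 + R*(O + R))
E = -13/4 (E = -2 + (-5 + 0**2 - 3*0)/4 = -2 + (-5 + 0 + 0)/4 = -2 + (1/4)*(-5) = -2 - 5/4 = -13/4 ≈ -3.2500)
D(B, y) = -13/4
1/D(r + 41, -70) = 1/(-13/4) = -4/13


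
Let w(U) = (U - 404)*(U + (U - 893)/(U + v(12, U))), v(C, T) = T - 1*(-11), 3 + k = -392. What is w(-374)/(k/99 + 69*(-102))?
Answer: -1921145742/46709519 ≈ -41.130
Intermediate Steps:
k = -395 (k = -3 - 392 = -395)
v(C, T) = 11 + T (v(C, T) = T + 11 = 11 + T)
w(U) = (-404 + U)*(U + (-893 + U)/(11 + 2*U)) (w(U) = (U - 404)*(U + (U - 893)/(U + (11 + U))) = (-404 + U)*(U + (-893 + U)/(11 + 2*U)))
w(-374)/(k/99 + 69*(-102)) = ((360772 - 5741*(-374) - 796*(-374)² + 2*(-374)³)/(11 + 2*(-374)))/(-395/99 + 69*(-102)) = ((360772 + 2147134 - 796*139876 + 2*(-52313624))/(11 - 748))/(-395*1/99 - 7038) = ((360772 + 2147134 - 111341296 - 104627248)/(-737))/(-395/99 - 7038) = (-1/737*(-213460638))/(-697157/99) = (213460638/737)*(-99/697157) = -1921145742/46709519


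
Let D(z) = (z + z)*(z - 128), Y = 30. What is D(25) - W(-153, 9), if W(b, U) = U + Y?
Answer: -5189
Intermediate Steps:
W(b, U) = 30 + U (W(b, U) = U + 30 = 30 + U)
D(z) = 2*z*(-128 + z) (D(z) = (2*z)*(-128 + z) = 2*z*(-128 + z))
D(25) - W(-153, 9) = 2*25*(-128 + 25) - (30 + 9) = 2*25*(-103) - 1*39 = -5150 - 39 = -5189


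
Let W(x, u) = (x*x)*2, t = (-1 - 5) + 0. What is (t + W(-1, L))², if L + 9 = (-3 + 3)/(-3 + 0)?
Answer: 16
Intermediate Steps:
L = -9 (L = -9 + (-3 + 3)/(-3 + 0) = -9 + 0/(-3) = -9 + 0*(-⅓) = -9 + 0 = -9)
t = -6 (t = -6 + 0 = -6)
W(x, u) = 2*x² (W(x, u) = x²*2 = 2*x²)
(t + W(-1, L))² = (-6 + 2*(-1)²)² = (-6 + 2*1)² = (-6 + 2)² = (-4)² = 16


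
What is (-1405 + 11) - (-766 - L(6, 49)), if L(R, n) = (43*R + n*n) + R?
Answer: 2037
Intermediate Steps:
L(R, n) = n**2 + 44*R (L(R, n) = (43*R + n**2) + R = (n**2 + 43*R) + R = n**2 + 44*R)
(-1405 + 11) - (-766 - L(6, 49)) = (-1405 + 11) - (-766 - (49**2 + 44*6)) = -1394 - (-766 - (2401 + 264)) = -1394 - (-766 - 1*2665) = -1394 - (-766 - 2665) = -1394 - 1*(-3431) = -1394 + 3431 = 2037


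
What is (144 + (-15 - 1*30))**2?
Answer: 9801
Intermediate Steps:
(144 + (-15 - 1*30))**2 = (144 + (-15 - 30))**2 = (144 - 45)**2 = 99**2 = 9801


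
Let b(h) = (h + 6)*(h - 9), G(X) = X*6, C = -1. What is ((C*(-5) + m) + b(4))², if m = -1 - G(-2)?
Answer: 1156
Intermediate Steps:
G(X) = 6*X
m = 11 (m = -1 - 6*(-2) = -1 - 1*(-12) = -1 + 12 = 11)
b(h) = (-9 + h)*(6 + h) (b(h) = (6 + h)*(-9 + h) = (-9 + h)*(6 + h))
((C*(-5) + m) + b(4))² = ((-1*(-5) + 11) + (-54 + 4² - 3*4))² = ((5 + 11) + (-54 + 16 - 12))² = (16 - 50)² = (-34)² = 1156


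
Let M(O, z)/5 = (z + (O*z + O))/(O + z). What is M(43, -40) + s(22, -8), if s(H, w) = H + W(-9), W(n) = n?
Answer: -8546/3 ≈ -2848.7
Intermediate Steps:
M(O, z) = 5*(O + z + O*z)/(O + z) (M(O, z) = 5*((z + (O*z + O))/(O + z)) = 5*((z + (O + O*z))/(O + z)) = 5*((O + z + O*z)/(O + z)) = 5*(O + z + O*z)/(O + z))
s(H, w) = -9 + H (s(H, w) = H - 9 = -9 + H)
M(43, -40) + s(22, -8) = 5*(43 - 40 + 43*(-40))/(43 - 40) + (-9 + 22) = 5*(43 - 40 - 1720)/3 + 13 = 5*(⅓)*(-1717) + 13 = -8585/3 + 13 = -8546/3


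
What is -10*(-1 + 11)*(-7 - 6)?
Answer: 1300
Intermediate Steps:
-10*(-1 + 11)*(-7 - 6) = -100*(-13) = -10*(-130) = 1300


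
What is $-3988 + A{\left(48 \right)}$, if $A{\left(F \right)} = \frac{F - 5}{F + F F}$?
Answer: $- \frac{9379733}{2352} \approx -3988.0$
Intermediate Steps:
$A{\left(F \right)} = \frac{-5 + F}{F + F^{2}}$
$-3988 + A{\left(48 \right)} = -3988 + \frac{-5 + 48}{48 \left(1 + 48\right)} = -3988 + \frac{1}{48} \cdot \frac{1}{49} \cdot 43 = -3988 + \frac{43}{2352} = - \frac{9379733}{2352}$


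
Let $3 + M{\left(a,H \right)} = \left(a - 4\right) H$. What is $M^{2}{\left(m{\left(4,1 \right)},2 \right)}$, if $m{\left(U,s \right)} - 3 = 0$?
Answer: $25$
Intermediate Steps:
$m{\left(U,s \right)} = 3$ ($m{\left(U,s \right)} = 3 + 0 = 3$)
$M{\left(a,H \right)} = -3 + H \left(-4 + a\right)$ ($M{\left(a,H \right)} = -3 + \left(a - 4\right) H = -3 + \left(-4 + a\right) H = -3 + H \left(-4 + a\right)$)
$M^{2}{\left(m{\left(4,1 \right)},2 \right)} = \left(-3 - 8 + 2 \cdot 3\right)^{2} = \left(-3 - 8 + 6\right)^{2} = \left(-5\right)^{2} = 25$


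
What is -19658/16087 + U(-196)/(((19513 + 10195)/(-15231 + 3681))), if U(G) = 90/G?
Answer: -3490769173/3345388172 ≈ -1.0435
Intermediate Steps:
-19658/16087 + U(-196)/(((19513 + 10195)/(-15231 + 3681))) = -19658/16087 + (90/(-196))/(((19513 + 10195)/(-15231 + 3681))) = -19658*1/16087 + (90*(-1/196))/((29708/(-11550))) = -19658/16087 - 45/(98*(29708*(-1/11550))) = -19658/16087 - 45/(98*(-2122/825)) = -19658/16087 - 45/98*(-825/2122) = -19658/16087 + 37125/207956 = -3490769173/3345388172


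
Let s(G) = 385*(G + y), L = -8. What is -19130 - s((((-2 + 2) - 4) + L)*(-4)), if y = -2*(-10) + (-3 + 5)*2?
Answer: -46850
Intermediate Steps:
y = 24 (y = 20 + 2*2 = 20 + 4 = 24)
s(G) = 9240 + 385*G (s(G) = 385*(G + 24) = 385*(24 + G) = 9240 + 385*G)
-19130 - s((((-2 + 2) - 4) + L)*(-4)) = -19130 - (9240 + 385*((((-2 + 2) - 4) - 8)*(-4))) = -19130 - (9240 + 385*(((0 - 4) - 8)*(-4))) = -19130 - (9240 + 385*((-4 - 8)*(-4))) = -19130 - (9240 + 385*(-12*(-4))) = -19130 - (9240 + 385*48) = -19130 - (9240 + 18480) = -19130 - 1*27720 = -19130 - 27720 = -46850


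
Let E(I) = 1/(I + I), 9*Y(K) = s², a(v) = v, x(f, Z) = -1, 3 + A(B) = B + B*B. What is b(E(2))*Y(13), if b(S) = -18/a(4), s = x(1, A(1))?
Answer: -½ ≈ -0.50000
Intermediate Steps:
A(B) = -3 + B + B² (A(B) = -3 + (B + B*B) = -3 + (B + B²) = -3 + B + B²)
s = -1
Y(K) = ⅑ (Y(K) = (⅑)*(-1)² = (⅑)*1 = ⅑)
E(I) = 1/(2*I)
b(S) = -9/2 (b(S) = -18/4 = -18*¼ = -9/2)
b(E(2))*Y(13) = -9/2*⅑ = -½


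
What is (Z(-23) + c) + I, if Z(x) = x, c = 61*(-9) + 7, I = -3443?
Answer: -4008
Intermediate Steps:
c = -542 (c = -549 + 7 = -542)
(Z(-23) + c) + I = (-23 - 542) - 3443 = -565 - 3443 = -4008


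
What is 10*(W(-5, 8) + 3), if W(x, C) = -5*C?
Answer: -370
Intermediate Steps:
10*(W(-5, 8) + 3) = 10*(-5*8 + 3) = 10*(-40 + 3) = 10*(-37) = -370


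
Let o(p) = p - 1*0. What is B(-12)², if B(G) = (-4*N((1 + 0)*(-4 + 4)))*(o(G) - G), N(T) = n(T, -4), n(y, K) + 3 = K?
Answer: 0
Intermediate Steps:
n(y, K) = -3 + K
N(T) = -7 (N(T) = -3 - 4 = -7)
o(p) = p (o(p) = p + 0 = p)
B(G) = 0 (B(G) = (-4*(-7))*(G - G) = 28*0 = 0)
B(-12)² = 0² = 0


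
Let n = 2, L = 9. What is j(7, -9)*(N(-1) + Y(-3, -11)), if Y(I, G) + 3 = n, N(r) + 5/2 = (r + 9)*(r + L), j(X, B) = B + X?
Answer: -121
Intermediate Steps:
N(r) = -5/2 + (9 + r)² (N(r) = -5/2 + (r + 9)*(r + 9) = -5/2 + (9 + r)*(9 + r) = -5/2 + (9 + r)²)
Y(I, G) = -1 (Y(I, G) = -3 + 2 = -1)
j(7, -9)*(N(-1) + Y(-3, -11)) = (-9 + 7)*((157/2 + (-1)² + 18*(-1)) - 1) = -2*((157/2 + 1 - 18) - 1) = -2*(123/2 - 1) = -2*121/2 = -121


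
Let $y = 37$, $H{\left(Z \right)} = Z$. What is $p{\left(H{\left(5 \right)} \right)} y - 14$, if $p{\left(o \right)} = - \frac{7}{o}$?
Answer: $- \frac{329}{5} \approx -65.8$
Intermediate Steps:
$p{\left(H{\left(5 \right)} \right)} y - 14 = - \frac{7}{5} \cdot 37 - 14 = \left(-7\right) \frac{1}{5} \cdot 37 - 14 = \left(- \frac{7}{5}\right) 37 - 14 = - \frac{259}{5} - 14 = - \frac{329}{5}$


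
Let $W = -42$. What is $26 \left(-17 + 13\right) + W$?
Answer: $-146$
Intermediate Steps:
$26 \left(-17 + 13\right) + W = 26 \left(-17 + 13\right) - 42 = 26 \left(-4\right) - 42 = -104 - 42 = -146$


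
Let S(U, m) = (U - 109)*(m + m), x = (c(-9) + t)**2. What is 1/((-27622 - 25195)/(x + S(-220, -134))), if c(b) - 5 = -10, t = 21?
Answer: -88428/52817 ≈ -1.6742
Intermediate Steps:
c(b) = -5 (c(b) = 5 - 10 = -5)
x = 256 (x = (-5 + 21)**2 = 16**2 = 256)
S(U, m) = 2*m*(-109 + U) (S(U, m) = (-109 + U)*(2*m) = 2*m*(-109 + U))
1/((-27622 - 25195)/(x + S(-220, -134))) = 1/((-27622 - 25195)/(256 + 2*(-134)*(-109 - 220))) = 1/(-52817/(256 + 2*(-134)*(-329))) = 1/(-52817/(256 + 88172)) = 1/(-52817/88428) = -88428/52817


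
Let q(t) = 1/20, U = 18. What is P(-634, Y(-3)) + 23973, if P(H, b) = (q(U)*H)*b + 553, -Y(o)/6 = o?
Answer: 119777/5 ≈ 23955.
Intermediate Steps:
Y(o) = -6*o
q(t) = 1/20
P(H, b) = 553 + H*b/20 (P(H, b) = (H/20)*b + 553 = H*b/20 + 553 = 553 + H*b/20)
P(-634, Y(-3)) + 23973 = (553 + (1/20)*(-634)*(-6*(-3))) + 23973 = (553 + (1/20)*(-634)*18) + 23973 = (553 - 2853/5) + 23973 = -88/5 + 23973 = 119777/5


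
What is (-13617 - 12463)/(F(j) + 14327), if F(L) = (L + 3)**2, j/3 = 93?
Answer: -26080/93851 ≈ -0.27789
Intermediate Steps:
j = 279 (j = 3*93 = 279)
F(L) = (3 + L)**2
(-13617 - 12463)/(F(j) + 14327) = (-13617 - 12463)/((3 + 279)**2 + 14327) = -26080/(282**2 + 14327) = -26080/(79524 + 14327) = -26080/93851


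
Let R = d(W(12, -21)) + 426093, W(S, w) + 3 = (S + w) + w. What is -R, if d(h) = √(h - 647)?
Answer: -426093 - 2*I*√170 ≈ -4.2609e+5 - 26.077*I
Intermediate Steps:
W(S, w) = -3 + S + 2*w (W(S, w) = -3 + ((S + w) + w) = -3 + (S + 2*w) = -3 + S + 2*w)
d(h) = √(-647 + h)
R = 426093 + 2*I*√170 (R = √(-647 + (-3 + 12 + 2*(-21))) + 426093 = √(-647 + (-3 + 12 - 42)) + 426093 = √(-647 - 33) + 426093 = √(-680) + 426093 = 2*I*√170 + 426093 = 426093 + 2*I*√170 ≈ 4.2609e+5 + 26.077*I)
-R = -(426093 + 2*I*√170) = -426093 - 2*I*√170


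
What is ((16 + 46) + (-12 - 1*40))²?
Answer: 100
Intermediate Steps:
((16 + 46) + (-12 - 1*40))² = (62 + (-12 - 40))² = (62 - 52)² = 10² = 100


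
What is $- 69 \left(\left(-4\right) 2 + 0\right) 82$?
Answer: $45264$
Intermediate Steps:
$- 69 \left(\left(-4\right) 2 + 0\right) 82 = - 69 \left(-8 + 0\right) 82 = \left(-69\right) \left(-8\right) 82 = 552 \cdot 82 = 45264$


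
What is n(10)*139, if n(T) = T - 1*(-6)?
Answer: 2224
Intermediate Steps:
n(T) = 6 + T (n(T) = T + 6 = 6 + T)
n(10)*139 = (6 + 10)*139 = 16*139 = 2224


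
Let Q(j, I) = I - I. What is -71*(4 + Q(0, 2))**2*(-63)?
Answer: 71568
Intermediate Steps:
Q(j, I) = 0
-71*(4 + Q(0, 2))**2*(-63) = -71*(4 + 0)**2*(-63) = -71*4**2*(-63) = -71*16*(-63) = -1136*(-63) = 71568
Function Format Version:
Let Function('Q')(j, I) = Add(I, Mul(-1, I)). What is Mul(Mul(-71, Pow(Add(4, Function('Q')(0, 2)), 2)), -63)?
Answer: 71568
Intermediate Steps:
Function('Q')(j, I) = 0
Mul(Mul(-71, Pow(Add(4, Function('Q')(0, 2)), 2)), -63) = Mul(Mul(-71, Pow(Add(4, 0), 2)), -63) = Mul(Mul(-71, Pow(4, 2)), -63) = Mul(Mul(-71, 16), -63) = Mul(-1136, -63) = 71568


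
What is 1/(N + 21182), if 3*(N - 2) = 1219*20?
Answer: 3/87932 ≈ 3.4117e-5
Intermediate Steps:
N = 24386/3 (N = 2 + (1219*20)/3 = 2 + (⅓)*24380 = 2 + 24380/3 = 24386/3 ≈ 8128.7)
1/(N + 21182) = 1/(24386/3 + 21182) = 1/(87932/3) = 3/87932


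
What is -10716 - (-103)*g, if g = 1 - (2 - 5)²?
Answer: -11540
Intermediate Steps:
g = -8 (g = 1 - 1*(-3)² = 1 - 1*9 = 1 - 9 = -8)
-10716 - (-103)*g = -10716 - (-103)*(-8) = -10716 - 1*824 = -10716 - 824 = -11540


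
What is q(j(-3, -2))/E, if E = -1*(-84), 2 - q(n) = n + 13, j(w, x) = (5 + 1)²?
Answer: -47/84 ≈ -0.55952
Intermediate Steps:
j(w, x) = 36 (j(w, x) = 6² = 36)
q(n) = -11 - n (q(n) = 2 - (n + 13) = 2 - (13 + n) = 2 + (-13 - n) = -11 - n)
E = 84
q(j(-3, -2))/E = (-11 - 1*36)/84 = (-11 - 36)*(1/84) = -47*1/84 = -47/84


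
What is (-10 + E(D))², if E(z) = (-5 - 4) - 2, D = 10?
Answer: 441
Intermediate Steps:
E(z) = -11 (E(z) = -9 - 2 = -11)
(-10 + E(D))² = (-10 - 11)² = (-21)² = 441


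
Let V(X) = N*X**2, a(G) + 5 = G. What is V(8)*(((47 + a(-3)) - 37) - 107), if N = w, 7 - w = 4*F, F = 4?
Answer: 60480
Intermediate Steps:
a(G) = -5 + G
w = -9 (w = 7 - 4*4 = 7 - 1*16 = 7 - 16 = -9)
N = -9
V(X) = -9*X**2
V(8)*(((47 + a(-3)) - 37) - 107) = (-9*8**2)*(((47 + (-5 - 3)) - 37) - 107) = (-9*64)*(((47 - 8) - 37) - 107) = -576*((39 - 37) - 107) = -576*(2 - 107) = -576*(-105) = 60480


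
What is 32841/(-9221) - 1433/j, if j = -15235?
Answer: -487118942/140481935 ≈ -3.4675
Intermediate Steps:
32841/(-9221) - 1433/j = 32841/(-9221) - 1433/(-15235) = 32841*(-1/9221) - 1433*(-1/15235) = -32841/9221 + 1433/15235 = -487118942/140481935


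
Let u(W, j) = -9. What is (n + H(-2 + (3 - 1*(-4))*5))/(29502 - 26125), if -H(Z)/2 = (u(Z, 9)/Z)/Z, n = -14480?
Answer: -1752078/408617 ≈ -4.2878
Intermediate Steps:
H(Z) = 18/Z² (H(Z) = -2*(-9/Z)/Z = -(-18)/Z² = 18/Z²)
(n + H(-2 + (3 - 1*(-4))*5))/(29502 - 26125) = (-14480 + 18/(-2 + (3 - 1*(-4))*5)²)/(29502 - 26125) = (-14480 + 18/(-2 + (3 + 4)*5)²)/3377 = (-14480 + 18/(-2 + 7*5)²)*(1/3377) = (-14480 + 18/(-2 + 35)²)*(1/3377) = (-14480 + 18/33²)*(1/3377) = (-14480 + 18*(1/1089))*(1/3377) = (-14480 + 2/121)*(1/3377) = -1752078/121*1/3377 = -1752078/408617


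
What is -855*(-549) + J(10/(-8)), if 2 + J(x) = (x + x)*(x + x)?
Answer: 1877597/4 ≈ 4.6940e+5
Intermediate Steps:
J(x) = -2 + 4*x**2 (J(x) = -2 + (x + x)*(x + x) = -2 + (2*x)*(2*x) = -2 + 4*x**2)
-855*(-549) + J(10/(-8)) = -855*(-549) + (-2 + 4*(10/(-8))**2) = 469395 + (-2 + 4*(10*(-1/8))**2) = 469395 + (-2 + 4*(-5/4)**2) = 469395 + (-2 + 4*(25/16)) = 469395 + (-2 + 25/4) = 469395 + 17/4 = 1877597/4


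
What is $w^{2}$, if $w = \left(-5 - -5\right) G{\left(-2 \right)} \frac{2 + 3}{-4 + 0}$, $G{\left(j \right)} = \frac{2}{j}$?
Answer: $0$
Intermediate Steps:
$w = 0$ ($w = \left(-5 - -5\right) \frac{2}{-2} \frac{2 + 3}{-4 + 0} = \left(-5 + 5\right) 2 \left(- \frac{1}{2}\right) \frac{5}{-4} = 0 \left(-1\right) 5 \left(- \frac{1}{4}\right) = 0 \left(- \frac{5}{4}\right) = 0$)
$w^{2} = 0^{2} = 0$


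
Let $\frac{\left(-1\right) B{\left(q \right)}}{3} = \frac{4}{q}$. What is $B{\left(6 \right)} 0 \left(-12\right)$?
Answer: $0$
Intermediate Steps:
$B{\left(q \right)} = - \frac{12}{q}$ ($B{\left(q \right)} = - 3 \frac{4}{q} = - \frac{12}{q}$)
$B{\left(6 \right)} 0 \left(-12\right) = - \frac{12}{6} \cdot 0 \left(-12\right) = \left(-12\right) \frac{1}{6} \cdot 0 \left(-12\right) = \left(-2\right) 0 \left(-12\right) = 0 \left(-12\right) = 0$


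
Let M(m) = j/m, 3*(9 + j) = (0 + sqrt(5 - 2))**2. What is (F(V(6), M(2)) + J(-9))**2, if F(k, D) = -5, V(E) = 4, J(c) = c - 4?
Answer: 324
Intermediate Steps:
J(c) = -4 + c
j = -8 (j = -9 + (0 + sqrt(5 - 2))**2/3 = -9 + (0 + sqrt(3))**2/3 = -9 + (sqrt(3))**2/3 = -9 + (1/3)*3 = -9 + 1 = -8)
M(m) = -8/m
(F(V(6), M(2)) + J(-9))**2 = (-5 + (-4 - 9))**2 = (-5 - 13)**2 = (-18)**2 = 324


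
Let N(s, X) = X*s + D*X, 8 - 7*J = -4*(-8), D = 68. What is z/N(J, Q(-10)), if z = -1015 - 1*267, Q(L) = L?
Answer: 4487/2260 ≈ 1.9854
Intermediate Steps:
z = -1282 (z = -1015 - 267 = -1282)
J = -24/7 (J = 8/7 - (-4)*(-8)/7 = 8/7 - ⅐*32 = 8/7 - 32/7 = -24/7 ≈ -3.4286)
N(s, X) = 68*X + X*s (N(s, X) = X*s + 68*X = 68*X + X*s)
z/N(J, Q(-10)) = -1282*(-1/(10*(68 - 24/7))) = -1282/((-10*452/7)) = -1282/(-4520/7) = -1282*(-7/4520) = 4487/2260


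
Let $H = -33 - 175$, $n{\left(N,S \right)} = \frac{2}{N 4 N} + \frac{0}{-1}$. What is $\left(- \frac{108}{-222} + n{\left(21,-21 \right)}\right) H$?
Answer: $- \frac{1654952}{16317} \approx -101.43$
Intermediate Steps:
$n{\left(N,S \right)} = \frac{1}{2 N^{2}}$ ($n{\left(N,S \right)} = \frac{2}{4 N N} + 0 \left(-1\right) = \frac{2}{4 N^{2}} + 0 = 2 \frac{1}{4 N^{2}} + 0 = \frac{1}{2 N^{2}} + 0 = \frac{1}{2 N^{2}}$)
$H = -208$ ($H = -33 - 175 = -208$)
$\left(- \frac{108}{-222} + n{\left(21,-21 \right)}\right) H = \left(- \frac{108}{-222} + \frac{1}{2 \cdot 441}\right) \left(-208\right) = \left(\left(-108\right) \left(- \frac{1}{222}\right) + \frac{1}{2} \cdot \frac{1}{441}\right) \left(-208\right) = \left(\frac{18}{37} + \frac{1}{882}\right) \left(-208\right) = \frac{15913}{32634} \left(-208\right) = - \frac{1654952}{16317}$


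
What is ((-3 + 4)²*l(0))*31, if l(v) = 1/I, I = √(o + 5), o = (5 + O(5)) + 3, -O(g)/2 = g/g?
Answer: 31*√11/11 ≈ 9.3468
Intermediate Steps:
O(g) = -2 (O(g) = -2*g/g = -2*1 = -2)
o = 6 (o = (5 - 2) + 3 = 3 + 3 = 6)
I = √11 (I = √(6 + 5) = √11 ≈ 3.3166)
l(v) = √11/11 (l(v) = 1/(√11) = √11/11)
((-3 + 4)²*l(0))*31 = ((-3 + 4)²*(√11/11))*31 = (1²*(√11/11))*31 = (1*(√11/11))*31 = (√11/11)*31 = 31*√11/11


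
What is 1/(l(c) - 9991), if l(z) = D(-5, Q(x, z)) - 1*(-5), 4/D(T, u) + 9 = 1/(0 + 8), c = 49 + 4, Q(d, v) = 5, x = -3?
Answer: -71/709038 ≈ -0.00010014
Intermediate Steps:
c = 53
D(T, u) = -32/71 (D(T, u) = 4/(-9 + 1/(0 + 8)) = 4/(-9 + 1/8) = 4/(-9 + ⅛) = 4/(-71/8) = 4*(-8/71) = -32/71)
l(z) = 323/71 (l(z) = -32/71 - 1*(-5) = -32/71 + 5 = 323/71)
1/(l(c) - 9991) = 1/(323/71 - 9991) = 1/(-709038/71) = -71/709038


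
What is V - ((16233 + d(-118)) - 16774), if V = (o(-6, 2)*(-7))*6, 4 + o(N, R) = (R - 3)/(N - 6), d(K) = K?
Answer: 1647/2 ≈ 823.50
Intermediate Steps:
o(N, R) = -4 + (-3 + R)/(-6 + N) (o(N, R) = -4 + (R - 3)/(N - 6) = -4 + (-3 + R)/(-6 + N))
V = 329/2 (V = (((21 + 2 - 4*(-6))/(-6 - 6))*(-7))*6 = (((21 + 2 + 24)/(-12))*(-7))*6 = (-1/12*47*(-7))*6 = -47/12*(-7)*6 = (329/12)*6 = 329/2 ≈ 164.50)
V - ((16233 + d(-118)) - 16774) = 329/2 - ((16233 - 118) - 16774) = 329/2 - (16115 - 16774) = 329/2 - 1*(-659) = 329/2 + 659 = 1647/2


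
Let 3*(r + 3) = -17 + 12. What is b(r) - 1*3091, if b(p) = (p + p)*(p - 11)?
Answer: -26503/9 ≈ -2944.8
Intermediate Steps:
r = -14/3 (r = -3 + (-17 + 12)/3 = -3 + (1/3)*(-5) = -3 - 5/3 = -14/3 ≈ -4.6667)
b(p) = 2*p*(-11 + p) (b(p) = (2*p)*(-11 + p) = 2*p*(-11 + p))
b(r) - 1*3091 = 2*(-14/3)*(-11 - 14/3) - 1*3091 = 2*(-14/3)*(-47/3) - 3091 = 1316/9 - 3091 = -26503/9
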